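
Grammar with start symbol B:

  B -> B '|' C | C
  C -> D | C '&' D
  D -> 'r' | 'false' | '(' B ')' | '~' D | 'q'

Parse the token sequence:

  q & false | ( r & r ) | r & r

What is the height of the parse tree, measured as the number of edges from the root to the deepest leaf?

[B [B [B [C [C [D q]] & [D false]]] | [C [D ( [B [C [C [D r]] & [D r]]] )]]] | [C [C [D r]] & [D r]]]

8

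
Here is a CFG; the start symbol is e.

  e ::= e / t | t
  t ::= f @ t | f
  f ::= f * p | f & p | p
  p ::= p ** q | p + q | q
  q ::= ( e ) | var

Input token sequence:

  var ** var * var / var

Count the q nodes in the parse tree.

[e [e [t [f [f [p [p [q var]] ** [q var]]] * [p [q var]]]]] / [t [f [p [q var]]]]]

4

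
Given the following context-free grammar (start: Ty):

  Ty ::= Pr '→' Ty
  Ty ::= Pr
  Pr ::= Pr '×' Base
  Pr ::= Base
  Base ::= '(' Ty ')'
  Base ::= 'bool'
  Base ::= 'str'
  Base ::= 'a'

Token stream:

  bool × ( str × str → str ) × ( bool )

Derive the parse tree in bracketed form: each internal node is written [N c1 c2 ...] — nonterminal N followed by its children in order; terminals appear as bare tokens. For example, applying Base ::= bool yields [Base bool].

[Ty [Pr [Pr [Pr [Base bool]] × [Base ( [Ty [Pr [Pr [Base str]] × [Base str]] → [Ty [Pr [Base str]]]] )]] × [Base ( [Ty [Pr [Base bool]]] )]]]

Ty
Pr
Pr × Base
Pr × Base × Base
Base × Base × Base
bool × Base × Base
bool × ( Ty ) × Base
bool × ( Pr → Ty ) × Base
bool × ( Pr × Base → Ty ) × Base
bool × ( Base × Base → Ty ) × Base
bool × ( str × Base → Ty ) × Base
bool × ( str × str → Ty ) × Base
bool × ( str × str → Pr ) × Base
bool × ( str × str → Base ) × Base
bool × ( str × str → str ) × Base
bool × ( str × str → str ) × ( Ty )
bool × ( str × str → str ) × ( Pr )
bool × ( str × str → str ) × ( Base )
bool × ( str × str → str ) × ( bool )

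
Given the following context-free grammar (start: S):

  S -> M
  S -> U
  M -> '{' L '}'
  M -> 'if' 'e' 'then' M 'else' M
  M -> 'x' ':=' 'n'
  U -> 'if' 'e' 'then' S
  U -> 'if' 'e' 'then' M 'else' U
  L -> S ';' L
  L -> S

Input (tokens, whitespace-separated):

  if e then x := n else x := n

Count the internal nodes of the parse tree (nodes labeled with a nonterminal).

4

[S [M if e then [M x := n] else [M x := n]]]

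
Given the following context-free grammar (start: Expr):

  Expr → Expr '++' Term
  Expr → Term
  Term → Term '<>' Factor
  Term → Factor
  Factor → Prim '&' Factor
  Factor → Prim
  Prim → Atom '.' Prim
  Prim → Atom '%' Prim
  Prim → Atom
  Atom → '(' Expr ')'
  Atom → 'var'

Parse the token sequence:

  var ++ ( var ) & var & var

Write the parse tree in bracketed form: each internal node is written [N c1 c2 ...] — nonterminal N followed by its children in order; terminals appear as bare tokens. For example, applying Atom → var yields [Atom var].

Expr
Expr ++ Term
Term ++ Term
Factor ++ Term
Prim ++ Term
Atom ++ Term
var ++ Term
var ++ Factor
var ++ Prim & Factor
var ++ Atom & Factor
var ++ ( Expr ) & Factor
var ++ ( Term ) & Factor
var ++ ( Factor ) & Factor
var ++ ( Prim ) & Factor
var ++ ( Atom ) & Factor
var ++ ( var ) & Factor
var ++ ( var ) & Prim & Factor
var ++ ( var ) & Atom & Factor
var ++ ( var ) & var & Factor
var ++ ( var ) & var & Prim
var ++ ( var ) & var & Atom
var ++ ( var ) & var & var

[Expr [Expr [Term [Factor [Prim [Atom var]]]]] ++ [Term [Factor [Prim [Atom ( [Expr [Term [Factor [Prim [Atom var]]]]] )]] & [Factor [Prim [Atom var]] & [Factor [Prim [Atom var]]]]]]]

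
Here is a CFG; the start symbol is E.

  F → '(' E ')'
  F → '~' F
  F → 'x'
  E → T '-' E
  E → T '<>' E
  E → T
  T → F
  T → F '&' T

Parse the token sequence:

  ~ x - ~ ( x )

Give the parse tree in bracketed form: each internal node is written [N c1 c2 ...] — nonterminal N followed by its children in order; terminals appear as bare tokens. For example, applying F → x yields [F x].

E
T - E
F - E
~ F - E
~ x - E
~ x - T
~ x - F
~ x - ~ F
~ x - ~ ( E )
~ x - ~ ( T )
~ x - ~ ( F )
~ x - ~ ( x )

[E [T [F ~ [F x]]] - [E [T [F ~ [F ( [E [T [F x]]] )]]]]]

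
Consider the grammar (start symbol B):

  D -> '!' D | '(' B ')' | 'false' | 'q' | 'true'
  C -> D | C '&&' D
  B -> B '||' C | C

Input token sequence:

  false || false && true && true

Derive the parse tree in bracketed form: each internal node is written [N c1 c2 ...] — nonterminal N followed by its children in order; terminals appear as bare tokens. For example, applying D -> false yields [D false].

[B [B [C [D false]]] || [C [C [C [D false]] && [D true]] && [D true]]]

B
B || C
C || C
D || C
false || C
false || C && D
false || C && D && D
false || D && D && D
false || false && D && D
false || false && true && D
false || false && true && true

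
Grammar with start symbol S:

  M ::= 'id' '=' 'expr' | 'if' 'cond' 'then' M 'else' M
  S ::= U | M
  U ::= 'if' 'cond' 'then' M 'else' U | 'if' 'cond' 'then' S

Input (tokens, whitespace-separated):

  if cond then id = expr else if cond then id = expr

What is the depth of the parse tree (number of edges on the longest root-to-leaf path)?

[S [U if cond then [M id = expr] else [U if cond then [S [M id = expr]]]]]

5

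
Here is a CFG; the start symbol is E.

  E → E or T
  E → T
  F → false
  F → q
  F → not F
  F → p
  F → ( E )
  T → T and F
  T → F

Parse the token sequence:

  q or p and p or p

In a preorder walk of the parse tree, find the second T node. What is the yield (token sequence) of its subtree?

[E [E [E [T [F q]]] or [T [T [F p]] and [F p]]] or [T [F p]]]

p and p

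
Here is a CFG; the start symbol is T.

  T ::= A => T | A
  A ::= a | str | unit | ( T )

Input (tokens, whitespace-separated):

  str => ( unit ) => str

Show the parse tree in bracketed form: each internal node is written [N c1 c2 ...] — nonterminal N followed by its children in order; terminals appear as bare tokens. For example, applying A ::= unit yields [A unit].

[T [A str] => [T [A ( [T [A unit]] )] => [T [A str]]]]

T
A => T
str => T
str => A => T
str => ( T ) => T
str => ( A ) => T
str => ( unit ) => T
str => ( unit ) => A
str => ( unit ) => str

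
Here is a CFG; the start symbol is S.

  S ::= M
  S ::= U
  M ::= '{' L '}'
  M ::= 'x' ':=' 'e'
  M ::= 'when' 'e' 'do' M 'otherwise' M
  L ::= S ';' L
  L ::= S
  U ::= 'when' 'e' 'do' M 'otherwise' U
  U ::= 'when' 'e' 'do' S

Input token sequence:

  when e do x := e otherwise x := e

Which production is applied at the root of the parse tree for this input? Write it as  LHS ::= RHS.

[S [M when e do [M x := e] otherwise [M x := e]]]

S ::= M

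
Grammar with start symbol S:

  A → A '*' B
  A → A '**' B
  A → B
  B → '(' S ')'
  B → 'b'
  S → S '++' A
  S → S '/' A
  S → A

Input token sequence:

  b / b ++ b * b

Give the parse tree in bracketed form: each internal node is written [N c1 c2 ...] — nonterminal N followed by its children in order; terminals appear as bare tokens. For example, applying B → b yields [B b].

[S [S [S [A [B b]]] / [A [B b]]] ++ [A [A [B b]] * [B b]]]

S
S ++ A
S / A ++ A
A / A ++ A
B / A ++ A
b / A ++ A
b / B ++ A
b / b ++ A
b / b ++ A * B
b / b ++ B * B
b / b ++ b * B
b / b ++ b * b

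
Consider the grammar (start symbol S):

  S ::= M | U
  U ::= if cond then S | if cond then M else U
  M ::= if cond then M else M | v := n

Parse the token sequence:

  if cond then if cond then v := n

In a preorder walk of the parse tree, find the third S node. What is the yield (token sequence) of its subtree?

[S [U if cond then [S [U if cond then [S [M v := n]]]]]]

v := n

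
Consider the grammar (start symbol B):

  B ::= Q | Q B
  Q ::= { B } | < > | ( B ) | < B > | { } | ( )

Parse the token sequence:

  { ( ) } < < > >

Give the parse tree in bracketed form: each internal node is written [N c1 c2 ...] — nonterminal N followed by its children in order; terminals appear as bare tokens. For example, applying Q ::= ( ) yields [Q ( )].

[B [Q { [B [Q ( )]] }] [B [Q < [B [Q < >]] >]]]

B
Q B
{ B } B
{ Q } B
{ ( ) } B
{ ( ) } Q
{ ( ) } < B >
{ ( ) } < Q >
{ ( ) } < < > >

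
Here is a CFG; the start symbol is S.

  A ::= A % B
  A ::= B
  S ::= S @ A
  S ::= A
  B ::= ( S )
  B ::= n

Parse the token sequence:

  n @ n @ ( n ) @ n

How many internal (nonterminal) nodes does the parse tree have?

15

[S [S [S [S [A [B n]]] @ [A [B n]]] @ [A [B ( [S [A [B n]]] )]]] @ [A [B n]]]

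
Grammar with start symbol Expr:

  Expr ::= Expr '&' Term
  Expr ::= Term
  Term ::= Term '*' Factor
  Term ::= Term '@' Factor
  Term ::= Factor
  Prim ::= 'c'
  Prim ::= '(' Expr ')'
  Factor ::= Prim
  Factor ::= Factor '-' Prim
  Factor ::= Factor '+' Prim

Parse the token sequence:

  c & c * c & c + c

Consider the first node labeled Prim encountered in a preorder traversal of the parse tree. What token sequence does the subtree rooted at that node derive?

c

[Expr [Expr [Expr [Term [Factor [Prim c]]]] & [Term [Term [Factor [Prim c]]] * [Factor [Prim c]]]] & [Term [Factor [Factor [Prim c]] + [Prim c]]]]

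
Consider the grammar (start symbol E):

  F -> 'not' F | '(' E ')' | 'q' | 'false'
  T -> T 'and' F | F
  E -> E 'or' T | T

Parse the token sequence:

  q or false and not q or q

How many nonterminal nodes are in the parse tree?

[E [E [E [T [F q]]] or [T [T [F false]] and [F not [F q]]]] or [T [F q]]]

12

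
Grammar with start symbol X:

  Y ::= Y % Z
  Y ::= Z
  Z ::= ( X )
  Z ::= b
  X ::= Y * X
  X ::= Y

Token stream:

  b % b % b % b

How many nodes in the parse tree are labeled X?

1

[X [Y [Y [Y [Y [Z b]] % [Z b]] % [Z b]] % [Z b]]]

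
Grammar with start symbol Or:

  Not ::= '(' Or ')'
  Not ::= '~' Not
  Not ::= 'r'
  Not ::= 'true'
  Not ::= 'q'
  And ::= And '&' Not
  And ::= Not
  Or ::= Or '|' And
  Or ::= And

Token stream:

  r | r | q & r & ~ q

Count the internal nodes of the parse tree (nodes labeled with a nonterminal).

14

[Or [Or [Or [And [Not r]]] | [And [Not r]]] | [And [And [And [Not q]] & [Not r]] & [Not ~ [Not q]]]]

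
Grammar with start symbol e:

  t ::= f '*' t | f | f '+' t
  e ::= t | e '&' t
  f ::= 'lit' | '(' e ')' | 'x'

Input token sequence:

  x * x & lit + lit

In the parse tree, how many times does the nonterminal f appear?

[e [e [t [f x] * [t [f x]]]] & [t [f lit] + [t [f lit]]]]

4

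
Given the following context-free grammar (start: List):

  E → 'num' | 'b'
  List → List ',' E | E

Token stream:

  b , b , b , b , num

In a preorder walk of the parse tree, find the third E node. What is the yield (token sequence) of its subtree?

b

[List [List [List [List [List [E b]] , [E b]] , [E b]] , [E b]] , [E num]]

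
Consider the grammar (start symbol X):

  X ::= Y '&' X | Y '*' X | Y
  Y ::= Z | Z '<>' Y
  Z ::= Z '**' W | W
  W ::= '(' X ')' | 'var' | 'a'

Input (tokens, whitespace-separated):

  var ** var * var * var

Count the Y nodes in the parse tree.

[X [Y [Z [Z [W var]] ** [W var]]] * [X [Y [Z [W var]]] * [X [Y [Z [W var]]]]]]

3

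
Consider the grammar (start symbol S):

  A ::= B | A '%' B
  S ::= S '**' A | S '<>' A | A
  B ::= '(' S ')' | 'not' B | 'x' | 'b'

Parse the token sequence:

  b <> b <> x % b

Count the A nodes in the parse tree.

4

[S [S [S [A [B b]]] <> [A [B b]]] <> [A [A [B x]] % [B b]]]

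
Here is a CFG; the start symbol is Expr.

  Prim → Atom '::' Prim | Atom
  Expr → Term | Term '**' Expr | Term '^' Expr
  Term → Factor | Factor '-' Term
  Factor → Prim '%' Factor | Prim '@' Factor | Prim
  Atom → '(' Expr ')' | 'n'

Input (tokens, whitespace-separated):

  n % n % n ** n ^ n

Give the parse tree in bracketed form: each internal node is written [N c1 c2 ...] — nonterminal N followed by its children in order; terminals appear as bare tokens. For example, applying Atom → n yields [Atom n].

Expr
Term ** Expr
Factor ** Expr
Prim % Factor ** Expr
Atom % Factor ** Expr
n % Factor ** Expr
n % Prim % Factor ** Expr
n % Atom % Factor ** Expr
n % n % Factor ** Expr
n % n % Prim ** Expr
n % n % Atom ** Expr
n % n % n ** Expr
n % n % n ** Term ^ Expr
n % n % n ** Factor ^ Expr
n % n % n ** Prim ^ Expr
n % n % n ** Atom ^ Expr
n % n % n ** n ^ Expr
n % n % n ** n ^ Term
n % n % n ** n ^ Factor
n % n % n ** n ^ Prim
n % n % n ** n ^ Atom
n % n % n ** n ^ n

[Expr [Term [Factor [Prim [Atom n]] % [Factor [Prim [Atom n]] % [Factor [Prim [Atom n]]]]]] ** [Expr [Term [Factor [Prim [Atom n]]]] ^ [Expr [Term [Factor [Prim [Atom n]]]]]]]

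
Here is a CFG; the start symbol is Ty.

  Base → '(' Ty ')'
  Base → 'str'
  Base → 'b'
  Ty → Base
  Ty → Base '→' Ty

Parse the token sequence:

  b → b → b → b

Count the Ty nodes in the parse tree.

4

[Ty [Base b] → [Ty [Base b] → [Ty [Base b] → [Ty [Base b]]]]]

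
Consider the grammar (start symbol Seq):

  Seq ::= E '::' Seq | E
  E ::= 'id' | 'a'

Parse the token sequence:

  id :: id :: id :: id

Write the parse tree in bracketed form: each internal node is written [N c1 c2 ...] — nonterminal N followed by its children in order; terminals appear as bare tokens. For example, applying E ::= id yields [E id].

[Seq [E id] :: [Seq [E id] :: [Seq [E id] :: [Seq [E id]]]]]

Seq
E :: Seq
id :: Seq
id :: E :: Seq
id :: id :: Seq
id :: id :: E :: Seq
id :: id :: id :: Seq
id :: id :: id :: E
id :: id :: id :: id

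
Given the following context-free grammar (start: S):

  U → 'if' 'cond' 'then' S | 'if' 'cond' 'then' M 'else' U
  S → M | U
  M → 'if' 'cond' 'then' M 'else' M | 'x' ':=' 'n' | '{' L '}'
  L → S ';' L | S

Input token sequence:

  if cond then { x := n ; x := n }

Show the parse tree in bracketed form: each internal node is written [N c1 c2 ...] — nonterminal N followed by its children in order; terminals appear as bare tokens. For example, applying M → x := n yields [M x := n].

[S [U if cond then [S [M { [L [S [M x := n]] ; [L [S [M x := n]]]] }]]]]

S
U
if cond then S
if cond then M
if cond then { L }
if cond then { S ; L }
if cond then { M ; L }
if cond then { x := n ; L }
if cond then { x := n ; S }
if cond then { x := n ; M }
if cond then { x := n ; x := n }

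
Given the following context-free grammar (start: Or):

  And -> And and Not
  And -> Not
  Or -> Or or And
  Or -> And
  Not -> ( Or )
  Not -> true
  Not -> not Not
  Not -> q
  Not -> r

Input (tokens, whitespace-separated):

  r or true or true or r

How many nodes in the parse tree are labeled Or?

[Or [Or [Or [Or [And [Not r]]] or [And [Not true]]] or [And [Not true]]] or [And [Not r]]]

4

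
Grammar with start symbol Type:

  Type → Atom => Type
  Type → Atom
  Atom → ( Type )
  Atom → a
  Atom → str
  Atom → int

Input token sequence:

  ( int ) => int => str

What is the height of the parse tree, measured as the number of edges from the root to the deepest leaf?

4

[Type [Atom ( [Type [Atom int]] )] => [Type [Atom int] => [Type [Atom str]]]]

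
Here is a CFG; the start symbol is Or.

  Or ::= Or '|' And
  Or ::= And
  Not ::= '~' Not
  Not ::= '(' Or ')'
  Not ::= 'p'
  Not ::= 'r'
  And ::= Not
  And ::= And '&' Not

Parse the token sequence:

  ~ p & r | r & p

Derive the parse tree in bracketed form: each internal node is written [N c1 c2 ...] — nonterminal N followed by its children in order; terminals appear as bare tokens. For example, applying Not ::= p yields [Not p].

[Or [Or [And [And [Not ~ [Not p]]] & [Not r]]] | [And [And [Not r]] & [Not p]]]

Or
Or | And
And | And
And & Not | And
Not & Not | And
~ Not & Not | And
~ p & Not | And
~ p & r | And
~ p & r | And & Not
~ p & r | Not & Not
~ p & r | r & Not
~ p & r | r & p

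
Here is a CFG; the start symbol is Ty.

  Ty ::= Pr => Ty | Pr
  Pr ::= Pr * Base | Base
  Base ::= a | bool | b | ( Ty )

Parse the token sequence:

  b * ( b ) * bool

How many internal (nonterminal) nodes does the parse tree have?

10

[Ty [Pr [Pr [Pr [Base b]] * [Base ( [Ty [Pr [Base b]]] )]] * [Base bool]]]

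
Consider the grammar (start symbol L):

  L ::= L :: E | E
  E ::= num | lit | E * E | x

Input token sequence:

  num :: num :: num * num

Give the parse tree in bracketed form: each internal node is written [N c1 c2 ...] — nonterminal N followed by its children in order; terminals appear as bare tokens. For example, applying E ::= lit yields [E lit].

[L [L [L [E num]] :: [E num]] :: [E [E num] * [E num]]]

L
L :: E
L :: E :: E
E :: E :: E
num :: E :: E
num :: num :: E
num :: num :: E * E
num :: num :: num * E
num :: num :: num * num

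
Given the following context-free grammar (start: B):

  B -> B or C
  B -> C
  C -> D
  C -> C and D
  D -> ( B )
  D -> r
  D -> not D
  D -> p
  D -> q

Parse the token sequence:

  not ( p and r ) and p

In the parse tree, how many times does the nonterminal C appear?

4

[B [C [C [D not [D ( [B [C [C [D p]] and [D r]]] )]]] and [D p]]]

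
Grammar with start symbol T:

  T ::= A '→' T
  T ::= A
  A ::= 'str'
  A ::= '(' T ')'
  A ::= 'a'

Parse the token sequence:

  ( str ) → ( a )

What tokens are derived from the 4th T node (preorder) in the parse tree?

[T [A ( [T [A str]] )] → [T [A ( [T [A a]] )]]]

a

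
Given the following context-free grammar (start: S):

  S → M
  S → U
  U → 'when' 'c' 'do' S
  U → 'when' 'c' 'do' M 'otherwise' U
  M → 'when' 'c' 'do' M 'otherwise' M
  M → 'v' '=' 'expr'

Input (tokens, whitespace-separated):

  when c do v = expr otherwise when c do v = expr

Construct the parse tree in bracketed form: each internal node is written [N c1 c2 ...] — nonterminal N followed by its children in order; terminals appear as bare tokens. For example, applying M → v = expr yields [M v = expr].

S
U
when c do M otherwise U
when c do v = expr otherwise U
when c do v = expr otherwise when c do S
when c do v = expr otherwise when c do M
when c do v = expr otherwise when c do v = expr

[S [U when c do [M v = expr] otherwise [U when c do [S [M v = expr]]]]]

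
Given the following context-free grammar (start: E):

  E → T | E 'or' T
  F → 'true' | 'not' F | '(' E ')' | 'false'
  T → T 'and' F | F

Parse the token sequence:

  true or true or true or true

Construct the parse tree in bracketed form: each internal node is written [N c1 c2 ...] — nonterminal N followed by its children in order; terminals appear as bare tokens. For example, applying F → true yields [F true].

[E [E [E [E [T [F true]]] or [T [F true]]] or [T [F true]]] or [T [F true]]]

E
E or T
E or T or T
E or T or T or T
T or T or T or T
F or T or T or T
true or T or T or T
true or F or T or T
true or true or T or T
true or true or F or T
true or true or true or T
true or true or true or F
true or true or true or true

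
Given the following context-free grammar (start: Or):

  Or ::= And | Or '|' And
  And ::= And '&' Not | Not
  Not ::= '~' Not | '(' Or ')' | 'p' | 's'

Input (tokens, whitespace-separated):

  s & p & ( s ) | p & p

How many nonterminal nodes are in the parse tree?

15

[Or [Or [And [And [And [Not s]] & [Not p]] & [Not ( [Or [And [Not s]]] )]]] | [And [And [Not p]] & [Not p]]]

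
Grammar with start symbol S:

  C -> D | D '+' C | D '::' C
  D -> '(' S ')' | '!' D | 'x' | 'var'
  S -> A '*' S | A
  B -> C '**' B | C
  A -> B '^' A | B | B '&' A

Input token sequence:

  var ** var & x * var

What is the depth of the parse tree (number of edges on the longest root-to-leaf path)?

[S [A [B [C [D var]] ** [B [C [D var]]]] & [A [B [C [D x]]]]] * [S [A [B [C [D var]]]]]]

6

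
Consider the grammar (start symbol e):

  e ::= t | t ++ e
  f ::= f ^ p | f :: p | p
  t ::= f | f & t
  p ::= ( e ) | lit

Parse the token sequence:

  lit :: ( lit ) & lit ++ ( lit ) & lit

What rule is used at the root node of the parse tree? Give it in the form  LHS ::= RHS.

[e [t [f [f [p lit]] :: [p ( [e [t [f [p lit]]]] )]] & [t [f [p lit]]]] ++ [e [t [f [p ( [e [t [f [p lit]]]] )]] & [t [f [p lit]]]]]]

e ::= t ++ e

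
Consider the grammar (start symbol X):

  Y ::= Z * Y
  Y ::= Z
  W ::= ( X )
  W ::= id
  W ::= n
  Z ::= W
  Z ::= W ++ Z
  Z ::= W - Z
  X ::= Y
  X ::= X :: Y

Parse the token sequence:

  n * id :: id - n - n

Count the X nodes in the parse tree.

[X [X [Y [Z [W n]] * [Y [Z [W id]]]]] :: [Y [Z [W id] - [Z [W n] - [Z [W n]]]]]]

2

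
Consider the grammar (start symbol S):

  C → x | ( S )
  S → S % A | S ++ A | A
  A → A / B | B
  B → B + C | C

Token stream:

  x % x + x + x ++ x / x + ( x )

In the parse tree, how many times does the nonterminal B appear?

8

[S [S [S [A [B [C x]]]] % [A [B [B [B [C x]] + [C x]] + [C x]]]] ++ [A [A [B [C x]]] / [B [B [C x]] + [C ( [S [A [B [C x]]]] )]]]]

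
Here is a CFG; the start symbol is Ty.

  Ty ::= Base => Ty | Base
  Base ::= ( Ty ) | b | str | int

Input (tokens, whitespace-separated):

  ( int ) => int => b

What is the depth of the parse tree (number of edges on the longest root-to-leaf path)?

4

[Ty [Base ( [Ty [Base int]] )] => [Ty [Base int] => [Ty [Base b]]]]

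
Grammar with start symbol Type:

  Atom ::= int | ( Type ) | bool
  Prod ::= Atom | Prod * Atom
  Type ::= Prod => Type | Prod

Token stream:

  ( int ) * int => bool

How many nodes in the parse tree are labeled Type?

3

[Type [Prod [Prod [Atom ( [Type [Prod [Atom int]]] )]] * [Atom int]] => [Type [Prod [Atom bool]]]]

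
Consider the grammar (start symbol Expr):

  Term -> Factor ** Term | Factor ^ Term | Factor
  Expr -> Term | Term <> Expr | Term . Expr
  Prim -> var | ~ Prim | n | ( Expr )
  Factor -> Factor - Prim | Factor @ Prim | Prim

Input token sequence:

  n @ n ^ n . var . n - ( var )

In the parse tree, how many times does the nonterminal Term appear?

[Expr [Term [Factor [Factor [Prim n]] @ [Prim n]] ^ [Term [Factor [Prim n]]]] . [Expr [Term [Factor [Prim var]]] . [Expr [Term [Factor [Factor [Prim n]] - [Prim ( [Expr [Term [Factor [Prim var]]]] )]]]]]]

5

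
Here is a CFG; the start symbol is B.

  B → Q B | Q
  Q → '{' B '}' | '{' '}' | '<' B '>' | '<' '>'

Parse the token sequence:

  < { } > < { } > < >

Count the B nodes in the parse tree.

5

[B [Q < [B [Q { }]] >] [B [Q < [B [Q { }]] >] [B [Q < >]]]]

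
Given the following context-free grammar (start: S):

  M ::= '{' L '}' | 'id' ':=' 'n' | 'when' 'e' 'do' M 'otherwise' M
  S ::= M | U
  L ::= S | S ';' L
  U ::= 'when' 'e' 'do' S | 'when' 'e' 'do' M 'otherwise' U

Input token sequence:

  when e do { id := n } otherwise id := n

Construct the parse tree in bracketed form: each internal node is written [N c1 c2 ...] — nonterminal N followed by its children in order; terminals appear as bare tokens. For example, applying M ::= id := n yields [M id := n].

[S [M when e do [M { [L [S [M id := n]]] }] otherwise [M id := n]]]

S
M
when e do M otherwise M
when e do { L } otherwise M
when e do { S } otherwise M
when e do { M } otherwise M
when e do { id := n } otherwise M
when e do { id := n } otherwise id := n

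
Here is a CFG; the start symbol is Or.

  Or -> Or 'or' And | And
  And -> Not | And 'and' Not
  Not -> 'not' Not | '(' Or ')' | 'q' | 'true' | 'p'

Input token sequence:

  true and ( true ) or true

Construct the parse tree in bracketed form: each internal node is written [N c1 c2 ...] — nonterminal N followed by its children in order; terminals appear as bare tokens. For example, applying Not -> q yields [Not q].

Or
Or or And
And or And
And and Not or And
Not and Not or And
true and Not or And
true and ( Or ) or And
true and ( And ) or And
true and ( Not ) or And
true and ( true ) or And
true and ( true ) or Not
true and ( true ) or true

[Or [Or [And [And [Not true]] and [Not ( [Or [And [Not true]]] )]]] or [And [Not true]]]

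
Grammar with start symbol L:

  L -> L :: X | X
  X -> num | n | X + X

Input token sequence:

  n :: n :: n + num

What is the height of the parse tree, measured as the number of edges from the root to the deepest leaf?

[L [L [L [X n]] :: [X n]] :: [X [X n] + [X num]]]

4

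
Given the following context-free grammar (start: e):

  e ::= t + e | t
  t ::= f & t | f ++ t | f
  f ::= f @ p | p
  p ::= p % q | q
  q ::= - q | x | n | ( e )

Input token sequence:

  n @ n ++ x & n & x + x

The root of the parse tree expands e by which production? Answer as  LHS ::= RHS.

[e [t [f [f [p [q n]]] @ [p [q n]]] ++ [t [f [p [q x]]] & [t [f [p [q n]]] & [t [f [p [q x]]]]]]] + [e [t [f [p [q x]]]]]]

e ::= t + e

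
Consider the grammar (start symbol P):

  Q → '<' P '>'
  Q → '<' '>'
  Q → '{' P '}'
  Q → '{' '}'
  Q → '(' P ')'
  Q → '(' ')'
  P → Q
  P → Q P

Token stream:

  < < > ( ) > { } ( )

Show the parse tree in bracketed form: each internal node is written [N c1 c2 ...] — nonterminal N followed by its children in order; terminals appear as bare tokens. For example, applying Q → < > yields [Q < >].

P
Q P
< P > P
< Q P > P
< < > P > P
< < > Q > P
< < > ( ) > P
< < > ( ) > Q P
< < > ( ) > { } P
< < > ( ) > { } Q
< < > ( ) > { } ( )

[P [Q < [P [Q < >] [P [Q ( )]]] >] [P [Q { }] [P [Q ( )]]]]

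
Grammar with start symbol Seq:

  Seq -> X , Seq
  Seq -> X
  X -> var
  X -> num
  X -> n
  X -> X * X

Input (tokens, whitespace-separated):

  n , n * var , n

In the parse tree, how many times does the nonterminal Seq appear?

3

[Seq [X n] , [Seq [X [X n] * [X var]] , [Seq [X n]]]]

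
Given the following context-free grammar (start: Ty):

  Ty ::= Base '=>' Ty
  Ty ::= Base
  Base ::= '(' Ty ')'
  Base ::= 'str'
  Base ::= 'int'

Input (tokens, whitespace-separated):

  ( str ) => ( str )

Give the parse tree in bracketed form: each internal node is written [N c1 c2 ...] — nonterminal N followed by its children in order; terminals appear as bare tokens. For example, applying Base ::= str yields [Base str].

Ty
Base => Ty
( Ty ) => Ty
( Base ) => Ty
( str ) => Ty
( str ) => Base
( str ) => ( Ty )
( str ) => ( Base )
( str ) => ( str )

[Ty [Base ( [Ty [Base str]] )] => [Ty [Base ( [Ty [Base str]] )]]]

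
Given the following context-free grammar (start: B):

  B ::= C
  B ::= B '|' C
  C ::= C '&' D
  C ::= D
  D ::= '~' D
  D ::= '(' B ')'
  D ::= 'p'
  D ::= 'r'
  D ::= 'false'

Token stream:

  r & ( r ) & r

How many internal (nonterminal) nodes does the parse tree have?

10

[B [C [C [C [D r]] & [D ( [B [C [D r]]] )]] & [D r]]]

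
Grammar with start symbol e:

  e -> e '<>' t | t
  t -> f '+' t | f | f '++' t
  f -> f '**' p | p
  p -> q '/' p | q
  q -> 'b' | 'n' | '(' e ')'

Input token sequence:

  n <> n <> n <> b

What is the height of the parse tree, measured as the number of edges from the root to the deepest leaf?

[e [e [e [e [t [f [p [q n]]]]] <> [t [f [p [q n]]]]] <> [t [f [p [q n]]]]] <> [t [f [p [q b]]]]]

8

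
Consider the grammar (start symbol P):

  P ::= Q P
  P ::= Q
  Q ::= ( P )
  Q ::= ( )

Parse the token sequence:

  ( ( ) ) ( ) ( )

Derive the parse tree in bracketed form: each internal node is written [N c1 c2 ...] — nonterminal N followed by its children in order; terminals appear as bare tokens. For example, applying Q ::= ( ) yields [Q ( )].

[P [Q ( [P [Q ( )]] )] [P [Q ( )] [P [Q ( )]]]]

P
Q P
( P ) P
( Q ) P
( ( ) ) P
( ( ) ) Q P
( ( ) ) ( ) P
( ( ) ) ( ) Q
( ( ) ) ( ) ( )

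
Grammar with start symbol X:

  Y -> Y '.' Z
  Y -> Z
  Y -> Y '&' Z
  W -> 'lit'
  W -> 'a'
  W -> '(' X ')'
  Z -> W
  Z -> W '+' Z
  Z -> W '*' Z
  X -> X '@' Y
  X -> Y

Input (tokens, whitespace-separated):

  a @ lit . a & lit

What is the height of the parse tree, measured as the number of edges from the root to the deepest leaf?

6

[X [X [Y [Z [W a]]]] @ [Y [Y [Y [Z [W lit]]] . [Z [W a]]] & [Z [W lit]]]]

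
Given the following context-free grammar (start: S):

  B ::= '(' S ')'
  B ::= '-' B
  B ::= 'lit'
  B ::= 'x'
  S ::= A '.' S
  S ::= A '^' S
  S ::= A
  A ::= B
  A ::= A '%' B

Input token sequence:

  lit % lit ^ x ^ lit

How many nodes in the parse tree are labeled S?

[S [A [A [B lit]] % [B lit]] ^ [S [A [B x]] ^ [S [A [B lit]]]]]

3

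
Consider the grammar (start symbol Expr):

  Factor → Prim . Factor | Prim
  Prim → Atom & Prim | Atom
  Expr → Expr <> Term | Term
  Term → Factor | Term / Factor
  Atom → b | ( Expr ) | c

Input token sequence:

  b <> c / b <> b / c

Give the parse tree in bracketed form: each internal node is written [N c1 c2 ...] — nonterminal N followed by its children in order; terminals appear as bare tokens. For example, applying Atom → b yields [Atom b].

Expr
Expr <> Term
Expr <> Term <> Term
Term <> Term <> Term
Factor <> Term <> Term
Prim <> Term <> Term
Atom <> Term <> Term
b <> Term <> Term
b <> Term / Factor <> Term
b <> Factor / Factor <> Term
b <> Prim / Factor <> Term
b <> Atom / Factor <> Term
b <> c / Factor <> Term
b <> c / Prim <> Term
b <> c / Atom <> Term
b <> c / b <> Term
b <> c / b <> Term / Factor
b <> c / b <> Factor / Factor
b <> c / b <> Prim / Factor
b <> c / b <> Atom / Factor
b <> c / b <> b / Factor
b <> c / b <> b / Prim
b <> c / b <> b / Atom
b <> c / b <> b / c

[Expr [Expr [Expr [Term [Factor [Prim [Atom b]]]]] <> [Term [Term [Factor [Prim [Atom c]]]] / [Factor [Prim [Atom b]]]]] <> [Term [Term [Factor [Prim [Atom b]]]] / [Factor [Prim [Atom c]]]]]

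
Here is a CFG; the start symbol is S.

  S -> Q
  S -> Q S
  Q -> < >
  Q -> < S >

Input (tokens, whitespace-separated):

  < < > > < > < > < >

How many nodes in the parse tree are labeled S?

[S [Q < [S [Q < >]] >] [S [Q < >] [S [Q < >] [S [Q < >]]]]]

5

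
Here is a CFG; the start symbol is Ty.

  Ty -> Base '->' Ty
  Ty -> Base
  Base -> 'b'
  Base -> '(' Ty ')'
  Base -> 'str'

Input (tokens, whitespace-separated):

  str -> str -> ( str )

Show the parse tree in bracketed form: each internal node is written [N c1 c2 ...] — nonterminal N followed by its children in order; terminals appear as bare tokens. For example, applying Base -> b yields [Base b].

[Ty [Base str] -> [Ty [Base str] -> [Ty [Base ( [Ty [Base str]] )]]]]

Ty
Base -> Ty
str -> Ty
str -> Base -> Ty
str -> str -> Ty
str -> str -> Base
str -> str -> ( Ty )
str -> str -> ( Base )
str -> str -> ( str )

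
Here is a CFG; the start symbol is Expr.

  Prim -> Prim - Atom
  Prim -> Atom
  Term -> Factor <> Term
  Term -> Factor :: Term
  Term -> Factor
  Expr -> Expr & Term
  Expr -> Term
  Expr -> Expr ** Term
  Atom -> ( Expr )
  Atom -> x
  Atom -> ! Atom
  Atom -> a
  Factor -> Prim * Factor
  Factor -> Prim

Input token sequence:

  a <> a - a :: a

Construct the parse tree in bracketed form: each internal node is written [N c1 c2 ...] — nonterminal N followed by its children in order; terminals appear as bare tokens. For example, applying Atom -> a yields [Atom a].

[Expr [Term [Factor [Prim [Atom a]]] <> [Term [Factor [Prim [Prim [Atom a]] - [Atom a]]] :: [Term [Factor [Prim [Atom a]]]]]]]

Expr
Term
Factor <> Term
Prim <> Term
Atom <> Term
a <> Term
a <> Factor :: Term
a <> Prim :: Term
a <> Prim - Atom :: Term
a <> Atom - Atom :: Term
a <> a - Atom :: Term
a <> a - a :: Term
a <> a - a :: Factor
a <> a - a :: Prim
a <> a - a :: Atom
a <> a - a :: a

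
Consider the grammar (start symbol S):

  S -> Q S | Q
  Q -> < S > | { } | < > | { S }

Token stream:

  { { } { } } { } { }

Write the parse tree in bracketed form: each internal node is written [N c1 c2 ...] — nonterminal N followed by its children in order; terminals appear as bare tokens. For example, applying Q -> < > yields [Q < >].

S
Q S
{ S } S
{ Q S } S
{ { } S } S
{ { } Q } S
{ { } { } } S
{ { } { } } Q S
{ { } { } } { } S
{ { } { } } { } Q
{ { } { } } { } { }

[S [Q { [S [Q { }] [S [Q { }]]] }] [S [Q { }] [S [Q { }]]]]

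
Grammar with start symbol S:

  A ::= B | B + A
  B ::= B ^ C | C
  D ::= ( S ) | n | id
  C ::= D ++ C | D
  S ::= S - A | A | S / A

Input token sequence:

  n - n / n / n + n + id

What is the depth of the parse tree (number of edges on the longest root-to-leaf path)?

8

[S [S [S [S [A [B [C [D n]]]]] - [A [B [C [D n]]]]] / [A [B [C [D n]]]]] / [A [B [C [D n]]] + [A [B [C [D n]]] + [A [B [C [D id]]]]]]]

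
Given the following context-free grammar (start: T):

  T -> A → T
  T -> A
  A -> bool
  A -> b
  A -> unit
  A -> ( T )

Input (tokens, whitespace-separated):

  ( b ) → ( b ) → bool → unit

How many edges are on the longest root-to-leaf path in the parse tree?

[T [A ( [T [A b]] )] → [T [A ( [T [A b]] )] → [T [A bool] → [T [A unit]]]]]

5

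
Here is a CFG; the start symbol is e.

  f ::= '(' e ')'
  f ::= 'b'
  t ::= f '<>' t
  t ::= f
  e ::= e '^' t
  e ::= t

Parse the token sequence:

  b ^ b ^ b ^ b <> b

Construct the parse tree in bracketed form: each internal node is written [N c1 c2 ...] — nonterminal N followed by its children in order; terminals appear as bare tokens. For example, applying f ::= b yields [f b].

[e [e [e [e [t [f b]]] ^ [t [f b]]] ^ [t [f b]]] ^ [t [f b] <> [t [f b]]]]

e
e ^ t
e ^ t ^ t
e ^ t ^ t ^ t
t ^ t ^ t ^ t
f ^ t ^ t ^ t
b ^ t ^ t ^ t
b ^ f ^ t ^ t
b ^ b ^ t ^ t
b ^ b ^ f ^ t
b ^ b ^ b ^ t
b ^ b ^ b ^ f <> t
b ^ b ^ b ^ b <> t
b ^ b ^ b ^ b <> f
b ^ b ^ b ^ b <> b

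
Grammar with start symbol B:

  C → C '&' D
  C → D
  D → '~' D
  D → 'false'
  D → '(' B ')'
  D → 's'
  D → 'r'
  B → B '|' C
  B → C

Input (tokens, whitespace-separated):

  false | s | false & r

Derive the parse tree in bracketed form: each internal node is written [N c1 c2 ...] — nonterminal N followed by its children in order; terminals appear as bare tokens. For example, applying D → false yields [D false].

B
B | C
B | C | C
C | C | C
D | C | C
false | C | C
false | D | C
false | s | C
false | s | C & D
false | s | D & D
false | s | false & D
false | s | false & r

[B [B [B [C [D false]]] | [C [D s]]] | [C [C [D false]] & [D r]]]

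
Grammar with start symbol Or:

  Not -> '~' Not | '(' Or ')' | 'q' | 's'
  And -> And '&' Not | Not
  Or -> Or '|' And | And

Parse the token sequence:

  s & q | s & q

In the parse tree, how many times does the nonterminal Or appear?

[Or [Or [And [And [Not s]] & [Not q]]] | [And [And [Not s]] & [Not q]]]

2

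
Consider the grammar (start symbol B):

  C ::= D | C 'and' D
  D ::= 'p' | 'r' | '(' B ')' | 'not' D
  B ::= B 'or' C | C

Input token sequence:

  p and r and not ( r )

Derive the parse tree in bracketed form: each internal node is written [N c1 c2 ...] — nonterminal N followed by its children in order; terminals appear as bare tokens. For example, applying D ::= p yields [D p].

B
C
C and D
C and D and D
D and D and D
p and D and D
p and r and D
p and r and not D
p and r and not ( B )
p and r and not ( C )
p and r and not ( D )
p and r and not ( r )

[B [C [C [C [D p]] and [D r]] and [D not [D ( [B [C [D r]]] )]]]]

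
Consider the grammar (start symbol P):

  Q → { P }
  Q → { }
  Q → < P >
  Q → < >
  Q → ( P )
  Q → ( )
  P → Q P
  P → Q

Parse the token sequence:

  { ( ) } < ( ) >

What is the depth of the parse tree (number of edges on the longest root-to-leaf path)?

[P [Q { [P [Q ( )]] }] [P [Q < [P [Q ( )]] >]]]

5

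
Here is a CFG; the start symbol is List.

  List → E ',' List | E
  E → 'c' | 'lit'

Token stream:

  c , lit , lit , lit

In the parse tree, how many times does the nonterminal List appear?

[List [E c] , [List [E lit] , [List [E lit] , [List [E lit]]]]]

4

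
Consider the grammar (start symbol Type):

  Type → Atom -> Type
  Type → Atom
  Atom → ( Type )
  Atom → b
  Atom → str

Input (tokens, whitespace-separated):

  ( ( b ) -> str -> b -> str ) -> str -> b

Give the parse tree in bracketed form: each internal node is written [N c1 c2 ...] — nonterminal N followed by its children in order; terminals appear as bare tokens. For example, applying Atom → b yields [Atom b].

Type
Atom -> Type
( Type ) -> Type
( Atom -> Type ) -> Type
( ( Type ) -> Type ) -> Type
( ( Atom ) -> Type ) -> Type
( ( b ) -> Type ) -> Type
( ( b ) -> Atom -> Type ) -> Type
( ( b ) -> str -> Type ) -> Type
( ( b ) -> str -> Atom -> Type ) -> Type
( ( b ) -> str -> b -> Type ) -> Type
( ( b ) -> str -> b -> Atom ) -> Type
( ( b ) -> str -> b -> str ) -> Type
( ( b ) -> str -> b -> str ) -> Atom -> Type
( ( b ) -> str -> b -> str ) -> str -> Type
( ( b ) -> str -> b -> str ) -> str -> Atom
( ( b ) -> str -> b -> str ) -> str -> b

[Type [Atom ( [Type [Atom ( [Type [Atom b]] )] -> [Type [Atom str] -> [Type [Atom b] -> [Type [Atom str]]]]] )] -> [Type [Atom str] -> [Type [Atom b]]]]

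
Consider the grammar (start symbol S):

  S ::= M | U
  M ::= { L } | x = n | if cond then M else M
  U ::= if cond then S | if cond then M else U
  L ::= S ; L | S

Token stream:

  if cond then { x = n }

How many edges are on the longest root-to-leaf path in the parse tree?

[S [U if cond then [S [M { [L [S [M x = n]]] }]]]]

7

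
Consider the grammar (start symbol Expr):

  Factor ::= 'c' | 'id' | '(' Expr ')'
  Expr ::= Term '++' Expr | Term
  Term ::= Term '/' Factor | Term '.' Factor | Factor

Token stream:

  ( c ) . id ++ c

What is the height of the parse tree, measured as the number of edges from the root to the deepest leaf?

[Expr [Term [Term [Factor ( [Expr [Term [Factor c]]] )]] . [Factor id]] ++ [Expr [Term [Factor c]]]]

7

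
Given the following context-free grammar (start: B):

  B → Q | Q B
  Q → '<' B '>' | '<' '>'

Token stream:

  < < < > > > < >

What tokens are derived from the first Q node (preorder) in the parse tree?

< < < > > >

[B [Q < [B [Q < [B [Q < >]] >]] >] [B [Q < >]]]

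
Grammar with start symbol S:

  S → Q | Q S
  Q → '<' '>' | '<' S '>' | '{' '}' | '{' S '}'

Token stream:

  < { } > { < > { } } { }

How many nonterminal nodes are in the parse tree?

12

[S [Q < [S [Q { }]] >] [S [Q { [S [Q < >] [S [Q { }]]] }] [S [Q { }]]]]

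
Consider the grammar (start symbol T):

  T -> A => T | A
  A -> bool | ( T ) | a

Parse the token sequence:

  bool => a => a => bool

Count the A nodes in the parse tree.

4

[T [A bool] => [T [A a] => [T [A a] => [T [A bool]]]]]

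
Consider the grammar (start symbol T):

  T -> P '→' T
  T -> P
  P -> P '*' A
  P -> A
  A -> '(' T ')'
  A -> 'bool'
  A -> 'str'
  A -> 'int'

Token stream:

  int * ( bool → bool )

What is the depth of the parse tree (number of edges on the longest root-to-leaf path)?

7

[T [P [P [A int]] * [A ( [T [P [A bool]] → [T [P [A bool]]]] )]]]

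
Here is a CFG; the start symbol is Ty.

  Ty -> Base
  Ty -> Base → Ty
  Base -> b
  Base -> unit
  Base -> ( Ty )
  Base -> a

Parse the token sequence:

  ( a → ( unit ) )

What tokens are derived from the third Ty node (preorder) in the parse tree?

[Ty [Base ( [Ty [Base a] → [Ty [Base ( [Ty [Base unit]] )]]] )]]

( unit )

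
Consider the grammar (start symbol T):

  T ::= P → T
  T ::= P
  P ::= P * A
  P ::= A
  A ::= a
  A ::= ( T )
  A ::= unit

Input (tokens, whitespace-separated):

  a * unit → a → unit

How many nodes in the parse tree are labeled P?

[T [P [P [A a]] * [A unit]] → [T [P [A a]] → [T [P [A unit]]]]]

4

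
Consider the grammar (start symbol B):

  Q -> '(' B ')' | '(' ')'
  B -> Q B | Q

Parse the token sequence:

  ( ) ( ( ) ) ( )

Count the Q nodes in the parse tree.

4

[B [Q ( )] [B [Q ( [B [Q ( )]] )] [B [Q ( )]]]]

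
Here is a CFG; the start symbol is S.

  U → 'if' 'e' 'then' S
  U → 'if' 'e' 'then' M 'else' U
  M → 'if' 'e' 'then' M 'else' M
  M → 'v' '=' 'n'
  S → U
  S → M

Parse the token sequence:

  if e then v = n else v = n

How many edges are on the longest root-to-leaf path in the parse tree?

3

[S [M if e then [M v = n] else [M v = n]]]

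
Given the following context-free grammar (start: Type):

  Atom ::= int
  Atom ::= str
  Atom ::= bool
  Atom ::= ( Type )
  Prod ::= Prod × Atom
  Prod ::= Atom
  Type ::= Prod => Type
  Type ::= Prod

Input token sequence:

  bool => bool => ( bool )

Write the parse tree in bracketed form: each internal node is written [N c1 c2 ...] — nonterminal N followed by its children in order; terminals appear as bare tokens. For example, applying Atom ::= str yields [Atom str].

[Type [Prod [Atom bool]] => [Type [Prod [Atom bool]] => [Type [Prod [Atom ( [Type [Prod [Atom bool]]] )]]]]]

Type
Prod => Type
Atom => Type
bool => Type
bool => Prod => Type
bool => Atom => Type
bool => bool => Type
bool => bool => Prod
bool => bool => Atom
bool => bool => ( Type )
bool => bool => ( Prod )
bool => bool => ( Atom )
bool => bool => ( bool )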